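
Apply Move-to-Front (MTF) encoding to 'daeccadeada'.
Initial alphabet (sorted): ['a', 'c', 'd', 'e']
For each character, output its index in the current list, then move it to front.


MTF encoding:
'd': index 2 in ['a', 'c', 'd', 'e'] -> ['d', 'a', 'c', 'e']
'a': index 1 in ['d', 'a', 'c', 'e'] -> ['a', 'd', 'c', 'e']
'e': index 3 in ['a', 'd', 'c', 'e'] -> ['e', 'a', 'd', 'c']
'c': index 3 in ['e', 'a', 'd', 'c'] -> ['c', 'e', 'a', 'd']
'c': index 0 in ['c', 'e', 'a', 'd'] -> ['c', 'e', 'a', 'd']
'a': index 2 in ['c', 'e', 'a', 'd'] -> ['a', 'c', 'e', 'd']
'd': index 3 in ['a', 'c', 'e', 'd'] -> ['d', 'a', 'c', 'e']
'e': index 3 in ['d', 'a', 'c', 'e'] -> ['e', 'd', 'a', 'c']
'a': index 2 in ['e', 'd', 'a', 'c'] -> ['a', 'e', 'd', 'c']
'd': index 2 in ['a', 'e', 'd', 'c'] -> ['d', 'a', 'e', 'c']
'a': index 1 in ['d', 'a', 'e', 'c'] -> ['a', 'd', 'e', 'c']


Output: [2, 1, 3, 3, 0, 2, 3, 3, 2, 2, 1]


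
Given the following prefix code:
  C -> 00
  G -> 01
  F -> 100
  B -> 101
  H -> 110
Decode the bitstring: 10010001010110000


Decoding step by step:
Bits 100 -> F
Bits 100 -> F
Bits 01 -> G
Bits 01 -> G
Bits 01 -> G
Bits 100 -> F
Bits 00 -> C


Decoded message: FFGGGFC


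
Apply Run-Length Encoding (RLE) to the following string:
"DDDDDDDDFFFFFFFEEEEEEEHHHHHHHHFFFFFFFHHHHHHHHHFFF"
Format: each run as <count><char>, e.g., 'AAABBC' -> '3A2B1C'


Scanning runs left to right:
  i=0: run of 'D' x 8 -> '8D'
  i=8: run of 'F' x 7 -> '7F'
  i=15: run of 'E' x 7 -> '7E'
  i=22: run of 'H' x 8 -> '8H'
  i=30: run of 'F' x 7 -> '7F'
  i=37: run of 'H' x 9 -> '9H'
  i=46: run of 'F' x 3 -> '3F'

RLE = 8D7F7E8H7F9H3F


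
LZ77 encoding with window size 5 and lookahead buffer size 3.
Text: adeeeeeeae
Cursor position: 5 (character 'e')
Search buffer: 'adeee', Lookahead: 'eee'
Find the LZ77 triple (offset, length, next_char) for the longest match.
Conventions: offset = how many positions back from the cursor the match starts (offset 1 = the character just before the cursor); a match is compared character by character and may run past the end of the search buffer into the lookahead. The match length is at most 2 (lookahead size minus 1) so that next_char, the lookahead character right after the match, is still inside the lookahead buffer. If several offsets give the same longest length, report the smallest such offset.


Try each offset into the search buffer:
  offset=1 (pos 4, char 'e'): match length 2
  offset=2 (pos 3, char 'e'): match length 2
  offset=3 (pos 2, char 'e'): match length 2
  offset=4 (pos 1, char 'd'): match length 0
  offset=5 (pos 0, char 'a'): match length 0
Longest match has length 2, found at offsets 1, 2, 3; take the smallest, offset 1.
next_char = character at position 5 + 2 = 7 -> 'e'

Best match: offset=1, length=2 (matching 'ee' starting at position 4)
LZ77 triple: (1, 2, 'e')


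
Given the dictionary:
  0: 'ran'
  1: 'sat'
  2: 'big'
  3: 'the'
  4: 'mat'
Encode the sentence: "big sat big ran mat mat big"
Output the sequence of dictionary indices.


Look up each word in the dictionary:
  'big' -> 2
  'sat' -> 1
  'big' -> 2
  'ran' -> 0
  'mat' -> 4
  'mat' -> 4
  'big' -> 2

Encoded: [2, 1, 2, 0, 4, 4, 2]


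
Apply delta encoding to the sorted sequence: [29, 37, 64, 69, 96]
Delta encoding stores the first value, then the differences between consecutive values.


First value: 29
Deltas:
  37 - 29 = 8
  64 - 37 = 27
  69 - 64 = 5
  96 - 69 = 27


Delta encoded: [29, 8, 27, 5, 27]


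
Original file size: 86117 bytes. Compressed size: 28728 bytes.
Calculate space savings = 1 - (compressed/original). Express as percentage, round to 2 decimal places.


ratio = compressed/original = 28728/86117 = 0.333593
savings = 1 - ratio = 1 - 0.333593 = 0.666407
as a percentage: 0.666407 * 100 = 66.64%

Space savings = 1 - 28728/86117 = 66.64%


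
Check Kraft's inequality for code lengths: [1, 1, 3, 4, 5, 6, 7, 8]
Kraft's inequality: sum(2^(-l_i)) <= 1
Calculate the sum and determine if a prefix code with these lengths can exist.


Sum = 2^(-1) + 2^(-1) + 2^(-3) + 2^(-4) + 2^(-5) + 2^(-6) + 2^(-7) + 2^(-8)
    = 0.5 + 0.5 + 0.125 + 0.0625 + 0.03125 + 0.015625 + 0.0078125 + 0.00390625
    = 319/256 = 1.24609375
Since 1.24609375 > 1, Kraft's inequality is NOT satisfied.
A prefix code with these lengths CANNOT exist.

Kraft sum = 1.24609375. Not satisfied.


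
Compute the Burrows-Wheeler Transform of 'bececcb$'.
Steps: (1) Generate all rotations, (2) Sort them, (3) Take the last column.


Rotations (sorted):
  0: $bececcb -> last char: b
  1: b$bececc -> last char: c
  2: bececcb$ -> last char: $
  3: cb$becec -> last char: c
  4: ccb$bece -> last char: e
  5: ceccb$be -> last char: e
  6: eccb$bec -> last char: c
  7: ececcb$b -> last char: b


BWT = bc$ceecb


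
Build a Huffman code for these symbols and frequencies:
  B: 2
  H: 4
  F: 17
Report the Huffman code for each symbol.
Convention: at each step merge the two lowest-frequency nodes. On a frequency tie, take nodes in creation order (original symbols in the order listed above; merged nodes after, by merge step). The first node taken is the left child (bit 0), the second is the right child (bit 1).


Huffman tree construction:
Step 1: Merge B(2) + H(4) = 6
Step 2: Merge (B+H)(6) + F(17) = 23
Read each symbol's code off the tree from the root (left child = 0, right child = 1).

Codes:
  B: 00 (length 2)
  H: 01 (length 2)
  F: 1 (length 1)
Average code length: 29/23 = 1.2609 bits/symbol


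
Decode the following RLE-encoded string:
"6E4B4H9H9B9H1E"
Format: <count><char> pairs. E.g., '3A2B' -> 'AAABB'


Expanding each <count><char> pair:
  6E -> 'EEEEEE'
  4B -> 'BBBB'
  4H -> 'HHHH'
  9H -> 'HHHHHHHHH'
  9B -> 'BBBBBBBBB'
  9H -> 'HHHHHHHHH'
  1E -> 'E'

Decoded = EEEEEEBBBBHHHHHHHHHHHHHBBBBBBBBBHHHHHHHHHE


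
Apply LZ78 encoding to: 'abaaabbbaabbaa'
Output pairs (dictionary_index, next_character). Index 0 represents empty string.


LZ78 encoding steps:
Dictionary: {0: ''}
Step 1: w='' (idx 0), next='a' -> output (0, 'a'), add 'a' as idx 1
Step 2: w='' (idx 0), next='b' -> output (0, 'b'), add 'b' as idx 2
Step 3: w='a' (idx 1), next='a' -> output (1, 'a'), add 'aa' as idx 3
Step 4: w='a' (idx 1), next='b' -> output (1, 'b'), add 'ab' as idx 4
Step 5: w='b' (idx 2), next='b' -> output (2, 'b'), add 'bb' as idx 5
Step 6: w='aa' (idx 3), next='b' -> output (3, 'b'), add 'aab' as idx 6
Step 7: w='b' (idx 2), next='a' -> output (2, 'a'), add 'ba' as idx 7
Step 8: w='a' (idx 1), end of input -> output (1, '')


Encoded: [(0, 'a'), (0, 'b'), (1, 'a'), (1, 'b'), (2, 'b'), (3, 'b'), (2, 'a'), (1, '')]


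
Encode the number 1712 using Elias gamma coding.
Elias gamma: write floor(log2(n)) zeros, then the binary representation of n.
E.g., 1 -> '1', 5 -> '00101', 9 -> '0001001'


num_bits = floor(log2(1712)) + 1 = 11
leading_zeros = num_bits - 1 = 10
binary(1712) = 11010110000

Elias gamma(1712) = '0000000000' + '11010110000' = 000000000011010110000 (21 bits)


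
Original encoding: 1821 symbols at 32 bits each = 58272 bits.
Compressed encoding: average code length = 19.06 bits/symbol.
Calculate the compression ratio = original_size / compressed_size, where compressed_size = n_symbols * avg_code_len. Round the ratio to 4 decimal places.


original_size = n_symbols * orig_bits = 1821 * 32 = 58272 bits
compressed_size = n_symbols * avg_code_len = 1821 * 19.06 = 34708.26 bits
ratio = original_size / compressed_size = 58272 / 34708.26 = 1.6789

Compression ratio = 1.6789


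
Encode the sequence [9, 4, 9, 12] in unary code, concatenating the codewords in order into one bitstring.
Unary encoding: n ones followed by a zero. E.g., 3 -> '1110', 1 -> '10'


Encode each number as n ones followed by a terminating 0:
  9 -> 1111111110 (10 bits)
  4 -> 11110 (5 bits)
  9 -> 1111111110 (10 bits)
  12 -> 1111111111110 (13 bits)
Total length = 10 + 5 + 10 + 13 = 38 bits.

Unary([9, 4, 9, 12]) = 11111111101111011111111101111111111110 (38 bits)


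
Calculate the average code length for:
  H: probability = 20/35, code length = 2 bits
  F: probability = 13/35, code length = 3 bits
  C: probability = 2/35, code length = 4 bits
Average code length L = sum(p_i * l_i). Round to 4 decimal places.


Weighted contributions p_i * l_i:
  H: (20/35) * 2 = 40/35
  F: (13/35) * 3 = 39/35
  C: (2/35) * 4 = 8/35
Sum = (40 + 39 + 8)/35 = 87/35

L = 87/35 = 2.4857 bits/symbol


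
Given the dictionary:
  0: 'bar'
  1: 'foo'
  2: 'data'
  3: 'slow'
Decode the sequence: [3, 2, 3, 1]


Look up each index in the dictionary:
  3 -> 'slow'
  2 -> 'data'
  3 -> 'slow'
  1 -> 'foo'

Decoded: "slow data slow foo"


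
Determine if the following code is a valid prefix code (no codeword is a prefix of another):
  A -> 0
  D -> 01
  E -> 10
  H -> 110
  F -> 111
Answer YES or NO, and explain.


Checking each pair (does one codeword prefix another?):
  A='0' vs D='01': prefix -- VIOLATION

NO -- this is NOT a valid prefix code. A (0) is a prefix of D (01).


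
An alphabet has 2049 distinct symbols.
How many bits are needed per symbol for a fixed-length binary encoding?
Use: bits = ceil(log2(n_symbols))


log2(2049) = 11.0007
Bracket: 2^11 = 2048 < 2049 <= 2^12 = 4096
So ceil(log2(2049)) = 12

bits = ceil(log2(2049)) = ceil(11.0007) = 12 bits


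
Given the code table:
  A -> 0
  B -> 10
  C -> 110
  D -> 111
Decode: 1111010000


Decoding:
111 -> D
10 -> B
10 -> B
0 -> A
0 -> A
0 -> A


Result: DBBAAA


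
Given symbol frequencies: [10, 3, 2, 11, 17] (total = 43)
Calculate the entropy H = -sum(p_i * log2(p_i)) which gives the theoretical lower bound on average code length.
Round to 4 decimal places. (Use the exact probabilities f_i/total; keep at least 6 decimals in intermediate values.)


Per-symbol terms -p_i * log2(p_i) with p_i = f_i/43:
  p = 10/43 = 0.232558: log2(p) = -2.104337, -p*log2(p) = 0.489381
  p = 3/43 = 0.069767: log2(p) = -3.841302, -p*log2(p) = 0.267998
  p = 2/43 = 0.046512: log2(p) = -4.426265, -p*log2(p) = 0.205873
  p = 11/43 = 0.255814: log2(p) = -1.966833, -p*log2(p) = 0.503143
  p = 17/43 = 0.395349: log2(p) = -1.338802, -p*log2(p) = 0.529294
H = 0.489381 + 0.267998 + 0.205873 + 0.503143 + 0.529294 = 1.995689

H = 1.9957 bits/symbol


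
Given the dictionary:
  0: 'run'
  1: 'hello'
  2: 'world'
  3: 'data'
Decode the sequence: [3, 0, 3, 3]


Look up each index in the dictionary:
  3 -> 'data'
  0 -> 'run'
  3 -> 'data'
  3 -> 'data'

Decoded: "data run data data"


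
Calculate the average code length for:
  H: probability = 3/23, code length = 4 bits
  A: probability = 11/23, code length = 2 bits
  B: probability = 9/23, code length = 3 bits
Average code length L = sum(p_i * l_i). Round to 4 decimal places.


Weighted contributions p_i * l_i:
  H: (3/23) * 4 = 12/23
  A: (11/23) * 2 = 22/23
  B: (9/23) * 3 = 27/23
Sum = (12 + 22 + 27)/23 = 61/23

L = 61/23 = 2.6522 bits/symbol


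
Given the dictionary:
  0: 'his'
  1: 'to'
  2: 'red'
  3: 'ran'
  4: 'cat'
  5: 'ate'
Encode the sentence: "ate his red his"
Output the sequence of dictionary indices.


Look up each word in the dictionary:
  'ate' -> 5
  'his' -> 0
  'red' -> 2
  'his' -> 0

Encoded: [5, 0, 2, 0]


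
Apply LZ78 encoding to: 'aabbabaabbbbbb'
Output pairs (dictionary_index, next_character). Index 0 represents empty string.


LZ78 encoding steps:
Dictionary: {0: ''}
Step 1: w='' (idx 0), next='a' -> output (0, 'a'), add 'a' as idx 1
Step 2: w='a' (idx 1), next='b' -> output (1, 'b'), add 'ab' as idx 2
Step 3: w='' (idx 0), next='b' -> output (0, 'b'), add 'b' as idx 3
Step 4: w='ab' (idx 2), next='a' -> output (2, 'a'), add 'aba' as idx 4
Step 5: w='ab' (idx 2), next='b' -> output (2, 'b'), add 'abb' as idx 5
Step 6: w='b' (idx 3), next='b' -> output (3, 'b'), add 'bb' as idx 6
Step 7: w='bb' (idx 6), end of input -> output (6, '')


Encoded: [(0, 'a'), (1, 'b'), (0, 'b'), (2, 'a'), (2, 'b'), (3, 'b'), (6, '')]


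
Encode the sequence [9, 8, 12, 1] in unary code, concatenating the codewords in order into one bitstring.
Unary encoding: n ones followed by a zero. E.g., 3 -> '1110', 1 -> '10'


Encode each number as n ones followed by a terminating 0:
  9 -> 1111111110 (10 bits)
  8 -> 111111110 (9 bits)
  12 -> 1111111111110 (13 bits)
  1 -> 10 (2 bits)
Total length = 10 + 9 + 13 + 2 = 34 bits.

Unary([9, 8, 12, 1]) = 1111111110111111110111111111111010 (34 bits)


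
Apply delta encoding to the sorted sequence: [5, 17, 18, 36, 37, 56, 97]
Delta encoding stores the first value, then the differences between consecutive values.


First value: 5
Deltas:
  17 - 5 = 12
  18 - 17 = 1
  36 - 18 = 18
  37 - 36 = 1
  56 - 37 = 19
  97 - 56 = 41


Delta encoded: [5, 12, 1, 18, 1, 19, 41]


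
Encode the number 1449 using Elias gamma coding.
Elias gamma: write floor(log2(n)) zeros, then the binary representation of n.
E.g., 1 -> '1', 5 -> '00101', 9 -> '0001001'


num_bits = floor(log2(1449)) + 1 = 11
leading_zeros = num_bits - 1 = 10
binary(1449) = 10110101001

Elias gamma(1449) = '0000000000' + '10110101001' = 000000000010110101001 (21 bits)


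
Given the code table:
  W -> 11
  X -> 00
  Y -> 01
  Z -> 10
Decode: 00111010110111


Decoding:
00 -> X
11 -> W
10 -> Z
10 -> Z
11 -> W
01 -> Y
11 -> W


Result: XWZZWYW


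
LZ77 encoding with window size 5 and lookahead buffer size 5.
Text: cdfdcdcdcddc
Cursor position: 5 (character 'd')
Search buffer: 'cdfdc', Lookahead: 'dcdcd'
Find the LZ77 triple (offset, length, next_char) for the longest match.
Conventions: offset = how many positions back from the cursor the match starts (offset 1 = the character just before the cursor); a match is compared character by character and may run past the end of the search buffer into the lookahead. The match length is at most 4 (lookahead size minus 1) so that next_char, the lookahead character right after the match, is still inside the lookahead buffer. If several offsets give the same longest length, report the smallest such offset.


Try each offset into the search buffer:
  offset=1 (pos 4, char 'c'): match length 0
  offset=2 (pos 3, char 'd'): match length 4
  offset=3 (pos 2, char 'f'): match length 0
  offset=4 (pos 1, char 'd'): match length 1
  offset=5 (pos 0, char 'c'): match length 0
Longest match has length 4 at offset 2.
next_char = character at position 5 + 4 = 9 -> 'd'

Best match: offset=2, length=4 (matching 'dcdc' starting at position 3)
LZ77 triple: (2, 4, 'd')


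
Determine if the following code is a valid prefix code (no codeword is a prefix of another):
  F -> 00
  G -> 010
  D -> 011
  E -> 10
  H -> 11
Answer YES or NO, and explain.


Checking each pair (does one codeword prefix another?):
  F='00' vs G='010': no prefix
  F='00' vs D='011': no prefix
  F='00' vs E='10': no prefix
  F='00' vs H='11': no prefix
  G='010' vs F='00': no prefix
  G='010' vs D='011': no prefix
  G='010' vs E='10': no prefix
  G='010' vs H='11': no prefix
  D='011' vs F='00': no prefix
  D='011' vs G='010': no prefix
  D='011' vs E='10': no prefix
  D='011' vs H='11': no prefix
  E='10' vs F='00': no prefix
  E='10' vs G='010': no prefix
  E='10' vs D='011': no prefix
  E='10' vs H='11': no prefix
  H='11' vs F='00': no prefix
  H='11' vs G='010': no prefix
  H='11' vs D='011': no prefix
  H='11' vs E='10': no prefix
No violation found over all pairs.

YES -- this is a valid prefix code. No codeword is a prefix of any other codeword.


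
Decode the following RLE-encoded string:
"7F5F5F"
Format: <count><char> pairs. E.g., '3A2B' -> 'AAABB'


Expanding each <count><char> pair:
  7F -> 'FFFFFFF'
  5F -> 'FFFFF'
  5F -> 'FFFFF'

Decoded = FFFFFFFFFFFFFFFFF


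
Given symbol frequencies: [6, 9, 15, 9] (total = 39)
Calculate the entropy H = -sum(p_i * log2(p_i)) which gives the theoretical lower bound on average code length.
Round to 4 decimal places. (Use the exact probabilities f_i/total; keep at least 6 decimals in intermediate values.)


Per-symbol terms -p_i * log2(p_i) with p_i = f_i/39:
  p = 6/39 = 0.153846: log2(p) = -2.700440, -p*log2(p) = 0.415452
  p = 9/39 = 0.230769: log2(p) = -2.115477, -p*log2(p) = 0.488187
  p = 15/39 = 0.384615: log2(p) = -1.378512, -p*log2(p) = 0.530197
  p = 9/39 = 0.230769: log2(p) = -2.115477, -p*log2(p) = 0.488187
H = 0.415452 + 0.488187 + 0.530197 + 0.488187 = 1.922023

H = 1.922 bits/symbol


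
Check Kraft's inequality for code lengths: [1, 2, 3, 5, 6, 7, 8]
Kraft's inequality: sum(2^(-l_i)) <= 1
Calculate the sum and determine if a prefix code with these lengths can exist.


Sum = 2^(-1) + 2^(-2) + 2^(-3) + 2^(-5) + 2^(-6) + 2^(-7) + 2^(-8)
    = 0.5 + 0.25 + 0.125 + 0.03125 + 0.015625 + 0.0078125 + 0.00390625
    = 239/256 = 0.93359375
Since 0.93359375 <= 1, Kraft's inequality IS satisfied.
A prefix code with these lengths CAN exist.

Kraft sum = 0.93359375. Satisfied.


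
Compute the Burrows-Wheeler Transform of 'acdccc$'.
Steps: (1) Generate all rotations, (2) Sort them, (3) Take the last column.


Rotations (sorted):
  0: $acdccc -> last char: c
  1: acdccc$ -> last char: $
  2: c$acdcc -> last char: c
  3: cc$acdc -> last char: c
  4: ccc$acd -> last char: d
  5: cdccc$a -> last char: a
  6: dccc$ac -> last char: c


BWT = c$ccdac


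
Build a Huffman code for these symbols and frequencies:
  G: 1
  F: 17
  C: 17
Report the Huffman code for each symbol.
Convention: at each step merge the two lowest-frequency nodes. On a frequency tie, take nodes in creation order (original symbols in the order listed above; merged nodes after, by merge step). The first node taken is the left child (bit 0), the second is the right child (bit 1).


Huffman tree construction:
Step 1: Merge G(1) + F(17) = 18
Step 2: Merge C(17) + (G+F)(18) = 35
Read each symbol's code off the tree from the root (left child = 0, right child = 1).

Codes:
  G: 10 (length 2)
  F: 11 (length 2)
  C: 0 (length 1)
Average code length: 53/35 = 1.5143 bits/symbol


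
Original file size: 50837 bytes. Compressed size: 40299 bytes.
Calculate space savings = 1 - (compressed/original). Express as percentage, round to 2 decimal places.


ratio = compressed/original = 40299/50837 = 0.79271
savings = 1 - ratio = 1 - 0.79271 = 0.20729
as a percentage: 0.20729 * 100 = 20.73%

Space savings = 1 - 40299/50837 = 20.73%


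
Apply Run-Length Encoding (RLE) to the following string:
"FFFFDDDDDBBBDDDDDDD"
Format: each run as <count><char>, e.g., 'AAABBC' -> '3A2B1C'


Scanning runs left to right:
  i=0: run of 'F' x 4 -> '4F'
  i=4: run of 'D' x 5 -> '5D'
  i=9: run of 'B' x 3 -> '3B'
  i=12: run of 'D' x 7 -> '7D'

RLE = 4F5D3B7D


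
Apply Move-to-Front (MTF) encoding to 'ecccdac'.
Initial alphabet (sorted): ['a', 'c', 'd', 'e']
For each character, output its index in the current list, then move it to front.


MTF encoding:
'e': index 3 in ['a', 'c', 'd', 'e'] -> ['e', 'a', 'c', 'd']
'c': index 2 in ['e', 'a', 'c', 'd'] -> ['c', 'e', 'a', 'd']
'c': index 0 in ['c', 'e', 'a', 'd'] -> ['c', 'e', 'a', 'd']
'c': index 0 in ['c', 'e', 'a', 'd'] -> ['c', 'e', 'a', 'd']
'd': index 3 in ['c', 'e', 'a', 'd'] -> ['d', 'c', 'e', 'a']
'a': index 3 in ['d', 'c', 'e', 'a'] -> ['a', 'd', 'c', 'e']
'c': index 2 in ['a', 'd', 'c', 'e'] -> ['c', 'a', 'd', 'e']


Output: [3, 2, 0, 0, 3, 3, 2]


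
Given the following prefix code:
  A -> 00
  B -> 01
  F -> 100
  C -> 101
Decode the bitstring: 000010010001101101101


Decoding step by step:
Bits 00 -> A
Bits 00 -> A
Bits 100 -> F
Bits 100 -> F
Bits 01 -> B
Bits 101 -> C
Bits 101 -> C
Bits 101 -> C


Decoded message: AAFFBCCC


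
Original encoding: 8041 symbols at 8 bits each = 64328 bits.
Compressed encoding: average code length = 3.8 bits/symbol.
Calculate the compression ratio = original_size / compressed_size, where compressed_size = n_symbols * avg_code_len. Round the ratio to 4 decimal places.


original_size = n_symbols * orig_bits = 8041 * 8 = 64328 bits
compressed_size = n_symbols * avg_code_len = 8041 * 3.8 = 30555.8 bits
ratio = original_size / compressed_size = 64328 / 30555.8 = 2.1053

Compression ratio = 2.1053


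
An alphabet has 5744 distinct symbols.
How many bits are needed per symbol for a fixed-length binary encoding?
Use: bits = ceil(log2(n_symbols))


log2(5744) = 12.4878
Bracket: 2^12 = 4096 < 5744 <= 2^13 = 8192
So ceil(log2(5744)) = 13

bits = ceil(log2(5744)) = ceil(12.4878) = 13 bits


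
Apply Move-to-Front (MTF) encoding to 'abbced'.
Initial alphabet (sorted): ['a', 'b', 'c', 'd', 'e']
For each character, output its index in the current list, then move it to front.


MTF encoding:
'a': index 0 in ['a', 'b', 'c', 'd', 'e'] -> ['a', 'b', 'c', 'd', 'e']
'b': index 1 in ['a', 'b', 'c', 'd', 'e'] -> ['b', 'a', 'c', 'd', 'e']
'b': index 0 in ['b', 'a', 'c', 'd', 'e'] -> ['b', 'a', 'c', 'd', 'e']
'c': index 2 in ['b', 'a', 'c', 'd', 'e'] -> ['c', 'b', 'a', 'd', 'e']
'e': index 4 in ['c', 'b', 'a', 'd', 'e'] -> ['e', 'c', 'b', 'a', 'd']
'd': index 4 in ['e', 'c', 'b', 'a', 'd'] -> ['d', 'e', 'c', 'b', 'a']


Output: [0, 1, 0, 2, 4, 4]


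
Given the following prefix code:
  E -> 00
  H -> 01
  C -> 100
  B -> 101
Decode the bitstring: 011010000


Decoding step by step:
Bits 01 -> H
Bits 101 -> B
Bits 00 -> E
Bits 00 -> E


Decoded message: HBEE


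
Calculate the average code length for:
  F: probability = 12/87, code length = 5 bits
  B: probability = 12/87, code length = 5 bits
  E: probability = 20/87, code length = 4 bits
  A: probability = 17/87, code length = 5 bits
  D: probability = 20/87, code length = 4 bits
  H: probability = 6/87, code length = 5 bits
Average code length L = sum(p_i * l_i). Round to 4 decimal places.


Weighted contributions p_i * l_i:
  F: (12/87) * 5 = 60/87
  B: (12/87) * 5 = 60/87
  E: (20/87) * 4 = 80/87
  A: (17/87) * 5 = 85/87
  D: (20/87) * 4 = 80/87
  H: (6/87) * 5 = 30/87
Sum = (60 + 60 + 80 + 85 + 80 + 30)/87 = 395/87

L = 395/87 = 4.5402 bits/symbol


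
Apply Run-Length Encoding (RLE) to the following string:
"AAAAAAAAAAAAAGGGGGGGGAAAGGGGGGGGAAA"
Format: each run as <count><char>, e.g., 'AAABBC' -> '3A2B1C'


Scanning runs left to right:
  i=0: run of 'A' x 13 -> '13A'
  i=13: run of 'G' x 8 -> '8G'
  i=21: run of 'A' x 3 -> '3A'
  i=24: run of 'G' x 8 -> '8G'
  i=32: run of 'A' x 3 -> '3A'

RLE = 13A8G3A8G3A


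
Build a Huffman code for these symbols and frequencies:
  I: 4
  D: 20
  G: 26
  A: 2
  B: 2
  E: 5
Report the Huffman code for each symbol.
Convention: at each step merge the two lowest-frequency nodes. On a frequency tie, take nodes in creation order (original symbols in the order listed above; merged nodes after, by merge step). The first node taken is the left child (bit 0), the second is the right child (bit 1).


Huffman tree construction:
Step 1: Merge A(2) + B(2) = 4
Step 2: Merge I(4) + (A+B)(4) = 8
Step 3: Merge E(5) + (I+(A+B))(8) = 13
Step 4: Merge (E+(I+(A+B)))(13) + D(20) = 33
Step 5: Merge G(26) + ((E+(I+(A+B)))+D)(33) = 59
Read each symbol's code off the tree from the root (left child = 0, right child = 1).

Codes:
  I: 1010 (length 4)
  D: 11 (length 2)
  G: 0 (length 1)
  A: 10110 (length 5)
  B: 10111 (length 5)
  E: 100 (length 3)
Average code length: 117/59 = 1.9831 bits/symbol


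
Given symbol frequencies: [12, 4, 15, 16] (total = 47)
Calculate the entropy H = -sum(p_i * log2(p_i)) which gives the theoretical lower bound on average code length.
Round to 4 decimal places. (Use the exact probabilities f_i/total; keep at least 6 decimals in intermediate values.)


Per-symbol terms -p_i * log2(p_i) with p_i = f_i/47:
  p = 12/47 = 0.255319: log2(p) = -1.969626, -p*log2(p) = 0.502883
  p = 4/47 = 0.085106: log2(p) = -3.554589, -p*log2(p) = 0.302518
  p = 15/47 = 0.319149: log2(p) = -1.647698, -p*log2(p) = 0.525861
  p = 16/47 = 0.340426: log2(p) = -1.554589, -p*log2(p) = 0.529222
H = 0.502883 + 0.302518 + 0.525861 + 0.529222 = 1.860484

H = 1.8605 bits/symbol


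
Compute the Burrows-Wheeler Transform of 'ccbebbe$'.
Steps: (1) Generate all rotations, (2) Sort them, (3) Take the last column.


Rotations (sorted):
  0: $ccbebbe -> last char: e
  1: bbe$ccbe -> last char: e
  2: be$ccbeb -> last char: b
  3: bebbe$cc -> last char: c
  4: cbebbe$c -> last char: c
  5: ccbebbe$ -> last char: $
  6: e$ccbebb -> last char: b
  7: ebbe$ccb -> last char: b


BWT = eebcc$bb


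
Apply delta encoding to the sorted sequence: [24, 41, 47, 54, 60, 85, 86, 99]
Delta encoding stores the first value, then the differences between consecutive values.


First value: 24
Deltas:
  41 - 24 = 17
  47 - 41 = 6
  54 - 47 = 7
  60 - 54 = 6
  85 - 60 = 25
  86 - 85 = 1
  99 - 86 = 13


Delta encoded: [24, 17, 6, 7, 6, 25, 1, 13]


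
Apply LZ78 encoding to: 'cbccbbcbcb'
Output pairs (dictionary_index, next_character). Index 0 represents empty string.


LZ78 encoding steps:
Dictionary: {0: ''}
Step 1: w='' (idx 0), next='c' -> output (0, 'c'), add 'c' as idx 1
Step 2: w='' (idx 0), next='b' -> output (0, 'b'), add 'b' as idx 2
Step 3: w='c' (idx 1), next='c' -> output (1, 'c'), add 'cc' as idx 3
Step 4: w='b' (idx 2), next='b' -> output (2, 'b'), add 'bb' as idx 4
Step 5: w='c' (idx 1), next='b' -> output (1, 'b'), add 'cb' as idx 5
Step 6: w='cb' (idx 5), end of input -> output (5, '')


Encoded: [(0, 'c'), (0, 'b'), (1, 'c'), (2, 'b'), (1, 'b'), (5, '')]


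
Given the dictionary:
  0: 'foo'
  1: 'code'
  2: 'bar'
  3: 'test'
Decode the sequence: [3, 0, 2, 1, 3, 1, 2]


Look up each index in the dictionary:
  3 -> 'test'
  0 -> 'foo'
  2 -> 'bar'
  1 -> 'code'
  3 -> 'test'
  1 -> 'code'
  2 -> 'bar'

Decoded: "test foo bar code test code bar"


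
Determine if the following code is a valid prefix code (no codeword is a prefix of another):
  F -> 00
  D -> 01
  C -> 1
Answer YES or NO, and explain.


Checking each pair (does one codeword prefix another?):
  F='00' vs D='01': no prefix
  F='00' vs C='1': no prefix
  D='01' vs F='00': no prefix
  D='01' vs C='1': no prefix
  C='1' vs F='00': no prefix
  C='1' vs D='01': no prefix
No violation found over all pairs.

YES -- this is a valid prefix code. No codeword is a prefix of any other codeword.


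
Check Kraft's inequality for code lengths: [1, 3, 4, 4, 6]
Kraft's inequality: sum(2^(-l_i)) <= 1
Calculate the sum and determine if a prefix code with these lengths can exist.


Sum = 2^(-1) + 2^(-3) + 2^(-4) + 2^(-4) + 2^(-6)
    = 0.5 + 0.125 + 0.0625 + 0.0625 + 0.015625
    = 49/64 = 0.765625
Since 0.765625 <= 1, Kraft's inequality IS satisfied.
A prefix code with these lengths CAN exist.

Kraft sum = 0.765625. Satisfied.


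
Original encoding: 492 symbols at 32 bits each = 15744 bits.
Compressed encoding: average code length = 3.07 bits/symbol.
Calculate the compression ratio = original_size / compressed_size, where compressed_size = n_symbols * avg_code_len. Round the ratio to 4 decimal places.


original_size = n_symbols * orig_bits = 492 * 32 = 15744 bits
compressed_size = n_symbols * avg_code_len = 492 * 3.07 = 1510.44 bits
ratio = original_size / compressed_size = 15744 / 1510.44 = 10.4235

Compression ratio = 10.4235


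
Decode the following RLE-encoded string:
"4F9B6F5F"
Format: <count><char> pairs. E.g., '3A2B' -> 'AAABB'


Expanding each <count><char> pair:
  4F -> 'FFFF'
  9B -> 'BBBBBBBBB'
  6F -> 'FFFFFF'
  5F -> 'FFFFF'

Decoded = FFFFBBBBBBBBBFFFFFFFFFFF


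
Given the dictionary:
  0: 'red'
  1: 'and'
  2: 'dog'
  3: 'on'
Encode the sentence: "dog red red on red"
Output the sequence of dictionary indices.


Look up each word in the dictionary:
  'dog' -> 2
  'red' -> 0
  'red' -> 0
  'on' -> 3
  'red' -> 0

Encoded: [2, 0, 0, 3, 0]


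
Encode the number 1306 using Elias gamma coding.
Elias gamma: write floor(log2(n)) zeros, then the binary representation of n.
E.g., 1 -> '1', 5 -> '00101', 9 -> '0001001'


num_bits = floor(log2(1306)) + 1 = 11
leading_zeros = num_bits - 1 = 10
binary(1306) = 10100011010

Elias gamma(1306) = '0000000000' + '10100011010' = 000000000010100011010 (21 bits)


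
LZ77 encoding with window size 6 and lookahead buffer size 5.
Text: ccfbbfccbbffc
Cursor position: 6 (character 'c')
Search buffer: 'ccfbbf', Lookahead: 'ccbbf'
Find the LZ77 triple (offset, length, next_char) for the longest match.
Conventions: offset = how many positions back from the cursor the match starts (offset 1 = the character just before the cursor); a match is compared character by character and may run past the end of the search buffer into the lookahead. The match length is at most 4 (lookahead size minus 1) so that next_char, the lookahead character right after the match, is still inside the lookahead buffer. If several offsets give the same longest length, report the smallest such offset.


Try each offset into the search buffer:
  offset=1 (pos 5, char 'f'): match length 0
  offset=2 (pos 4, char 'b'): match length 0
  offset=3 (pos 3, char 'b'): match length 0
  offset=4 (pos 2, char 'f'): match length 0
  offset=5 (pos 1, char 'c'): match length 1
  offset=6 (pos 0, char 'c'): match length 2
Longest match has length 2 at offset 6.
next_char = character at position 6 + 2 = 8 -> 'b'

Best match: offset=6, length=2 (matching 'cc' starting at position 0)
LZ77 triple: (6, 2, 'b')


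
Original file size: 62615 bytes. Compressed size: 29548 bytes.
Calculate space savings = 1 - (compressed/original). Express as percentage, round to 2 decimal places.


ratio = compressed/original = 29548/62615 = 0.4719
savings = 1 - ratio = 1 - 0.4719 = 0.5281
as a percentage: 0.5281 * 100 = 52.81%

Space savings = 1 - 29548/62615 = 52.81%


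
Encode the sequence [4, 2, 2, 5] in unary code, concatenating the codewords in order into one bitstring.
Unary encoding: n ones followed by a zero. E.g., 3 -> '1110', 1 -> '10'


Encode each number as n ones followed by a terminating 0:
  4 -> 11110 (5 bits)
  2 -> 110 (3 bits)
  2 -> 110 (3 bits)
  5 -> 111110 (6 bits)
Total length = 5 + 3 + 3 + 6 = 17 bits.

Unary([4, 2, 2, 5]) = 11110110110111110 (17 bits)


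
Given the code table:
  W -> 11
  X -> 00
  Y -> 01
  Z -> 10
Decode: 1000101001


Decoding:
10 -> Z
00 -> X
10 -> Z
10 -> Z
01 -> Y


Result: ZXZZY


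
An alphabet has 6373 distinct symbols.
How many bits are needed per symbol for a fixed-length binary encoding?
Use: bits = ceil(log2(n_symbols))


log2(6373) = 12.6378
Bracket: 2^12 = 4096 < 6373 <= 2^13 = 8192
So ceil(log2(6373)) = 13

bits = ceil(log2(6373)) = ceil(12.6378) = 13 bits


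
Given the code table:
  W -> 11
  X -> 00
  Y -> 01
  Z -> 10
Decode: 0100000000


Decoding:
01 -> Y
00 -> X
00 -> X
00 -> X
00 -> X


Result: YXXXX


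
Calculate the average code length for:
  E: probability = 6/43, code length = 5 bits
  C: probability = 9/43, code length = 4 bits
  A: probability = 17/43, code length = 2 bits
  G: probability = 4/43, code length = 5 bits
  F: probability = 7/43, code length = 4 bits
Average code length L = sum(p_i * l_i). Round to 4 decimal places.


Weighted contributions p_i * l_i:
  E: (6/43) * 5 = 30/43
  C: (9/43) * 4 = 36/43
  A: (17/43) * 2 = 34/43
  G: (4/43) * 5 = 20/43
  F: (7/43) * 4 = 28/43
Sum = (30 + 36 + 34 + 20 + 28)/43 = 148/43

L = 148/43 = 3.4419 bits/symbol


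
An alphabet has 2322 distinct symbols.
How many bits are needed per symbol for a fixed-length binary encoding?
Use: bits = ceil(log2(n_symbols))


log2(2322) = 11.1812
Bracket: 2^11 = 2048 < 2322 <= 2^12 = 4096
So ceil(log2(2322)) = 12

bits = ceil(log2(2322)) = ceil(11.1812) = 12 bits


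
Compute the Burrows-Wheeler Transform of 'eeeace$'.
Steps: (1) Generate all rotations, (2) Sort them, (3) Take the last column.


Rotations (sorted):
  0: $eeeace -> last char: e
  1: ace$eee -> last char: e
  2: ce$eeea -> last char: a
  3: e$eeeac -> last char: c
  4: eace$ee -> last char: e
  5: eeace$e -> last char: e
  6: eeeace$ -> last char: $


BWT = eeacee$


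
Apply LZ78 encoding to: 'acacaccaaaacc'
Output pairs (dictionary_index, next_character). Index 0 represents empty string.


LZ78 encoding steps:
Dictionary: {0: ''}
Step 1: w='' (idx 0), next='a' -> output (0, 'a'), add 'a' as idx 1
Step 2: w='' (idx 0), next='c' -> output (0, 'c'), add 'c' as idx 2
Step 3: w='a' (idx 1), next='c' -> output (1, 'c'), add 'ac' as idx 3
Step 4: w='ac' (idx 3), next='c' -> output (3, 'c'), add 'acc' as idx 4
Step 5: w='a' (idx 1), next='a' -> output (1, 'a'), add 'aa' as idx 5
Step 6: w='aa' (idx 5), next='c' -> output (5, 'c'), add 'aac' as idx 6
Step 7: w='c' (idx 2), end of input -> output (2, '')


Encoded: [(0, 'a'), (0, 'c'), (1, 'c'), (3, 'c'), (1, 'a'), (5, 'c'), (2, '')]


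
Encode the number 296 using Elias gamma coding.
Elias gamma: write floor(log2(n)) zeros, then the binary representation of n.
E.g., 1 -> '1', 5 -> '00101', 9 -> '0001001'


num_bits = floor(log2(296)) + 1 = 9
leading_zeros = num_bits - 1 = 8
binary(296) = 100101000

Elias gamma(296) = '00000000' + '100101000' = 00000000100101000 (17 bits)


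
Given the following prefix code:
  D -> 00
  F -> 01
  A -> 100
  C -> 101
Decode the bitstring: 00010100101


Decoding step by step:
Bits 00 -> D
Bits 01 -> F
Bits 01 -> F
Bits 00 -> D
Bits 101 -> C


Decoded message: DFFDC


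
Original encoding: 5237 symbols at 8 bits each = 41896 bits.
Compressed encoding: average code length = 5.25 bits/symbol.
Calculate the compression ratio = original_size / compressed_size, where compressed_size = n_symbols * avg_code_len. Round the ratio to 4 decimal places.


original_size = n_symbols * orig_bits = 5237 * 8 = 41896 bits
compressed_size = n_symbols * avg_code_len = 5237 * 5.25 = 27494.25 bits
ratio = original_size / compressed_size = 41896 / 27494.25 = 1.5238

Compression ratio = 1.5238


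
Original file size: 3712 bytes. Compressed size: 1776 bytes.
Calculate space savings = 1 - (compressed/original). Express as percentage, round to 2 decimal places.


ratio = compressed/original = 1776/3712 = 0.478448
savings = 1 - ratio = 1 - 0.478448 = 0.521552
as a percentage: 0.521552 * 100 = 52.16%

Space savings = 1 - 1776/3712 = 52.16%


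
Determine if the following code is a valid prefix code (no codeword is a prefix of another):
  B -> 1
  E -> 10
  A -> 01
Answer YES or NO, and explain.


Checking each pair (does one codeword prefix another?):
  B='1' vs E='10': prefix -- VIOLATION

NO -- this is NOT a valid prefix code. B (1) is a prefix of E (10).


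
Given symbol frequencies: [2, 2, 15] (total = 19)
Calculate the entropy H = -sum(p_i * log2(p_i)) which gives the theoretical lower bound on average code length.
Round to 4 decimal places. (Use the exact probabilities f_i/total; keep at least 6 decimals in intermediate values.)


Per-symbol terms -p_i * log2(p_i) with p_i = f_i/19:
  p = 2/19 = 0.105263: log2(p) = -3.247928, -p*log2(p) = 0.341887
  p = 2/19 = 0.105263: log2(p) = -3.247928, -p*log2(p) = 0.341887
  p = 15/19 = 0.789474: log2(p) = -0.341037, -p*log2(p) = 0.269240
H = 0.341887 + 0.341887 + 0.269240 = 0.953014

H = 0.953 bits/symbol


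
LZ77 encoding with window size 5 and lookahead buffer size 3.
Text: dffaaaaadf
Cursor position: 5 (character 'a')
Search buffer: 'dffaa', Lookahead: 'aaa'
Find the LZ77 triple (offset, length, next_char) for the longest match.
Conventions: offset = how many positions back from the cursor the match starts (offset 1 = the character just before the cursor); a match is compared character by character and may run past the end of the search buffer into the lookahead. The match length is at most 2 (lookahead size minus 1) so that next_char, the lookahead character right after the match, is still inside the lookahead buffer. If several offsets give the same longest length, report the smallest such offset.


Try each offset into the search buffer:
  offset=1 (pos 4, char 'a'): match length 2
  offset=2 (pos 3, char 'a'): match length 2
  offset=3 (pos 2, char 'f'): match length 0
  offset=4 (pos 1, char 'f'): match length 0
  offset=5 (pos 0, char 'd'): match length 0
Longest match has length 2, found at offsets 1, 2; take the smallest, offset 1.
next_char = character at position 5 + 2 = 7 -> 'a'

Best match: offset=1, length=2 (matching 'aa' starting at position 4)
LZ77 triple: (1, 2, 'a')


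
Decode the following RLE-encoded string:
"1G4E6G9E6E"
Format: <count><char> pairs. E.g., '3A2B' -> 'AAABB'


Expanding each <count><char> pair:
  1G -> 'G'
  4E -> 'EEEE'
  6G -> 'GGGGGG'
  9E -> 'EEEEEEEEE'
  6E -> 'EEEEEE'

Decoded = GEEEEGGGGGGEEEEEEEEEEEEEEE


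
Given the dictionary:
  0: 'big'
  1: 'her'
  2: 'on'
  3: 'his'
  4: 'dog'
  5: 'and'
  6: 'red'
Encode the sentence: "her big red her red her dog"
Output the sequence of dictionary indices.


Look up each word in the dictionary:
  'her' -> 1
  'big' -> 0
  'red' -> 6
  'her' -> 1
  'red' -> 6
  'her' -> 1
  'dog' -> 4

Encoded: [1, 0, 6, 1, 6, 1, 4]


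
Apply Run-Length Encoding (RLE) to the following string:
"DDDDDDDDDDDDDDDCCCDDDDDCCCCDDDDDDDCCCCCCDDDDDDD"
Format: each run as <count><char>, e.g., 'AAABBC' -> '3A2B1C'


Scanning runs left to right:
  i=0: run of 'D' x 15 -> '15D'
  i=15: run of 'C' x 3 -> '3C'
  i=18: run of 'D' x 5 -> '5D'
  i=23: run of 'C' x 4 -> '4C'
  i=27: run of 'D' x 7 -> '7D'
  i=34: run of 'C' x 6 -> '6C'
  i=40: run of 'D' x 7 -> '7D'

RLE = 15D3C5D4C7D6C7D


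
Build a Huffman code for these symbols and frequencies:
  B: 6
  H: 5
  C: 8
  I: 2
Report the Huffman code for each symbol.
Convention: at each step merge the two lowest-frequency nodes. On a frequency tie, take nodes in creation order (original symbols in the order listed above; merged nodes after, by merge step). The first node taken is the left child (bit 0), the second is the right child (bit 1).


Huffman tree construction:
Step 1: Merge I(2) + H(5) = 7
Step 2: Merge B(6) + (I+H)(7) = 13
Step 3: Merge C(8) + (B+(I+H))(13) = 21
Read each symbol's code off the tree from the root (left child = 0, right child = 1).

Codes:
  B: 10 (length 2)
  H: 111 (length 3)
  C: 0 (length 1)
  I: 110 (length 3)
Average code length: 41/21 = 1.9524 bits/symbol


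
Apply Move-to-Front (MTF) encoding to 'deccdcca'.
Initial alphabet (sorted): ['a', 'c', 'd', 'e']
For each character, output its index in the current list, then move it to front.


MTF encoding:
'd': index 2 in ['a', 'c', 'd', 'e'] -> ['d', 'a', 'c', 'e']
'e': index 3 in ['d', 'a', 'c', 'e'] -> ['e', 'd', 'a', 'c']
'c': index 3 in ['e', 'd', 'a', 'c'] -> ['c', 'e', 'd', 'a']
'c': index 0 in ['c', 'e', 'd', 'a'] -> ['c', 'e', 'd', 'a']
'd': index 2 in ['c', 'e', 'd', 'a'] -> ['d', 'c', 'e', 'a']
'c': index 1 in ['d', 'c', 'e', 'a'] -> ['c', 'd', 'e', 'a']
'c': index 0 in ['c', 'd', 'e', 'a'] -> ['c', 'd', 'e', 'a']
'a': index 3 in ['c', 'd', 'e', 'a'] -> ['a', 'c', 'd', 'e']


Output: [2, 3, 3, 0, 2, 1, 0, 3]


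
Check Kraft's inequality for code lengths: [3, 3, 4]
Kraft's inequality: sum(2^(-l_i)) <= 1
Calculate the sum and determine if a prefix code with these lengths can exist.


Sum = 2^(-3) + 2^(-3) + 2^(-4)
    = 0.125 + 0.125 + 0.0625
    = 5/16 = 0.3125
Since 0.3125 <= 1, Kraft's inequality IS satisfied.
A prefix code with these lengths CAN exist.

Kraft sum = 0.3125. Satisfied.


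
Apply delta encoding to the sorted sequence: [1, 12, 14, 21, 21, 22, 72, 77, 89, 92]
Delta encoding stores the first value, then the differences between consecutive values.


First value: 1
Deltas:
  12 - 1 = 11
  14 - 12 = 2
  21 - 14 = 7
  21 - 21 = 0
  22 - 21 = 1
  72 - 22 = 50
  77 - 72 = 5
  89 - 77 = 12
  92 - 89 = 3


Delta encoded: [1, 11, 2, 7, 0, 1, 50, 5, 12, 3]


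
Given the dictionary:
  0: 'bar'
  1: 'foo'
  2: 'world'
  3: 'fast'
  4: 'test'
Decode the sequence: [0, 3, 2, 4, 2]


Look up each index in the dictionary:
  0 -> 'bar'
  3 -> 'fast'
  2 -> 'world'
  4 -> 'test'
  2 -> 'world'

Decoded: "bar fast world test world"


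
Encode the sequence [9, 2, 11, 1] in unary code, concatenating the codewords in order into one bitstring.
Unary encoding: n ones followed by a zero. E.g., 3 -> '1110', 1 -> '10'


Encode each number as n ones followed by a terminating 0:
  9 -> 1111111110 (10 bits)
  2 -> 110 (3 bits)
  11 -> 111111111110 (12 bits)
  1 -> 10 (2 bits)
Total length = 10 + 3 + 12 + 2 = 27 bits.

Unary([9, 2, 11, 1]) = 111111111011011111111111010 (27 bits)
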